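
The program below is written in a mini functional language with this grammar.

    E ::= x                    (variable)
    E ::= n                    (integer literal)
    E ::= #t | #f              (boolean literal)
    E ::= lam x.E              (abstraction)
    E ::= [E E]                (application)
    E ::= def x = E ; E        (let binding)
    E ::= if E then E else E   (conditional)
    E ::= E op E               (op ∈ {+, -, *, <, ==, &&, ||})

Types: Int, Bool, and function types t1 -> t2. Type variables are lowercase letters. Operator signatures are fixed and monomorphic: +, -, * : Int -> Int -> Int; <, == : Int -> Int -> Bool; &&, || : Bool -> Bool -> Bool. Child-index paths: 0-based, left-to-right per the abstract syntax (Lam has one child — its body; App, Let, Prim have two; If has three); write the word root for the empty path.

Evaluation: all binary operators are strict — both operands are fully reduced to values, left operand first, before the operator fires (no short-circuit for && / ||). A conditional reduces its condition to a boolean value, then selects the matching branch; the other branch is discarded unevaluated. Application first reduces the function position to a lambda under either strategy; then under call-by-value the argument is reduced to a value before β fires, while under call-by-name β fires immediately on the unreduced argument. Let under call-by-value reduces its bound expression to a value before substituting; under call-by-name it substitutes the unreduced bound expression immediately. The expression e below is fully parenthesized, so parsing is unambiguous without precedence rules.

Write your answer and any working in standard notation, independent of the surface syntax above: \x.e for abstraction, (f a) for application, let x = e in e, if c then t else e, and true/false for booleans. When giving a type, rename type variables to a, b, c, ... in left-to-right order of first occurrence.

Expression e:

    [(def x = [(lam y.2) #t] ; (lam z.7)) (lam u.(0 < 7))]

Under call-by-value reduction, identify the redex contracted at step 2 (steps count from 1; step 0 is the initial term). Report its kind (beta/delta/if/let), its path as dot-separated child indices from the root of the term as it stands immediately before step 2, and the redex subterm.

Trace:
step 0: ((let x = ((\y.2) true) in (\z.7)) (\u.(0 < 7)))
step 1: [beta@0.0] ((let x = 2 in (\z.7)) (\u.(0 < 7)))
step 2: [let@0] ((\z.7) (\u.(0 < 7)))

Answer: let at 0 : (let x = 2 in (\z.7))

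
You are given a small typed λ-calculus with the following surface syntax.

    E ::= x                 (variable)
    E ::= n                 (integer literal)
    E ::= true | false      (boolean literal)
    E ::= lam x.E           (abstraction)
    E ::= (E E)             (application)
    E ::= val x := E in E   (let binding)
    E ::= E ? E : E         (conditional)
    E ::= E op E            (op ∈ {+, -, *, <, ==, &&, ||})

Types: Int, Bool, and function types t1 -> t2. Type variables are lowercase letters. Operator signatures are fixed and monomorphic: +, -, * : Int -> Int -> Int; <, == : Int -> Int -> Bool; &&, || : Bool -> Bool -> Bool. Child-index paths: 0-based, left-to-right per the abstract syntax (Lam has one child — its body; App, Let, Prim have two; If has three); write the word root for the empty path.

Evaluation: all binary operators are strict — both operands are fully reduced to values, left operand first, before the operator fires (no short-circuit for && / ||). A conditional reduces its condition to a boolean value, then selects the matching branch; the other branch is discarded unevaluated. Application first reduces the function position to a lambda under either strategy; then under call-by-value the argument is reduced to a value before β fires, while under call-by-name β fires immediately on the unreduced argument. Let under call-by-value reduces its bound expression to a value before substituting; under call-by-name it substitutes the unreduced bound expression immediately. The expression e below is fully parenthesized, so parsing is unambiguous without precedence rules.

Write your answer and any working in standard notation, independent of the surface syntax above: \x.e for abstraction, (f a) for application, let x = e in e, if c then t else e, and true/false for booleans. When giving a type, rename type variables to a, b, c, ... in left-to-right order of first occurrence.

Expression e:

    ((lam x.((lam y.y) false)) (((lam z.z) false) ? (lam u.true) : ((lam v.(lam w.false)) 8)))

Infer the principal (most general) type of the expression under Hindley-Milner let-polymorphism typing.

Working:
y : b
\y._ : b -> b
  unify b -> b ~ Bool -> c
  unify b ~ Bool
  unify Bool ~ c
_ _ : Bool
\x._ : a -> Bool
z : d
\z._ : d -> d
  unify d -> d ~ Bool -> e
  unify d ~ Bool
  unify Bool ~ e
_ _ : Bool
  unify Bool ~ Bool
\u._ : f -> Bool
\w._ : h -> Bool
\v._ : g -> h -> Bool
  unify g -> h -> Bool ~ Int -> i
  unify g ~ Int
  unify h -> Bool ~ i
_ _ : h -> Bool
  unify f -> Bool ~ h -> Bool
  unify f ~ h
  unify Bool ~ Bool
  unify a -> Bool ~ (h -> Bool) -> j
  unify a ~ h -> Bool
  unify Bool ~ j
_ _ : Bool

Answer: Bool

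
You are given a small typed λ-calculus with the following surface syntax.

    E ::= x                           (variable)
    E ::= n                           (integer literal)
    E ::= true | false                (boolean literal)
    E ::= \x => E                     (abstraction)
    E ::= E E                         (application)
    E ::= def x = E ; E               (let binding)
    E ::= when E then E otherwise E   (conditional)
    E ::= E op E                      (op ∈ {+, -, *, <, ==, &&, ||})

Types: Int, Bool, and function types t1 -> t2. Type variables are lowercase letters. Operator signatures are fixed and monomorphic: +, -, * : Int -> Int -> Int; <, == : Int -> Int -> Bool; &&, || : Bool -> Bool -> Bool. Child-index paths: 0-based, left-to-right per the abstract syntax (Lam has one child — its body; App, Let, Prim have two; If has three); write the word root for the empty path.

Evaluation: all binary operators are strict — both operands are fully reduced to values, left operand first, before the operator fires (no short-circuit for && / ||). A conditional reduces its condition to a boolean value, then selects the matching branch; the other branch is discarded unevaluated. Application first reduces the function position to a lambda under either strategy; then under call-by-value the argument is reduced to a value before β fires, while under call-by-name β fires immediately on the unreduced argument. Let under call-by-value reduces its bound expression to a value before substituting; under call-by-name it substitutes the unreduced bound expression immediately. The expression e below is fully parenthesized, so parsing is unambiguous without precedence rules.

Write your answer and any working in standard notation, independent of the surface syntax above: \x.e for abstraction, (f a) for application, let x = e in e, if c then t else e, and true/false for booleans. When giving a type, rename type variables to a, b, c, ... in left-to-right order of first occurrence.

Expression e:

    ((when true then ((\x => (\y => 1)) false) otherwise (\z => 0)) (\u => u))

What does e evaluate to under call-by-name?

Working:
step 0: ((if true then ((\x.(\y.1)) false) else (\z.0)) (\u.u))
step 1: [if@0] (((\x.(\y.1)) false) (\u.u))
step 2: [beta@0] ((\y.1) (\u.u))
step 3: [beta@root] 1

Answer: 1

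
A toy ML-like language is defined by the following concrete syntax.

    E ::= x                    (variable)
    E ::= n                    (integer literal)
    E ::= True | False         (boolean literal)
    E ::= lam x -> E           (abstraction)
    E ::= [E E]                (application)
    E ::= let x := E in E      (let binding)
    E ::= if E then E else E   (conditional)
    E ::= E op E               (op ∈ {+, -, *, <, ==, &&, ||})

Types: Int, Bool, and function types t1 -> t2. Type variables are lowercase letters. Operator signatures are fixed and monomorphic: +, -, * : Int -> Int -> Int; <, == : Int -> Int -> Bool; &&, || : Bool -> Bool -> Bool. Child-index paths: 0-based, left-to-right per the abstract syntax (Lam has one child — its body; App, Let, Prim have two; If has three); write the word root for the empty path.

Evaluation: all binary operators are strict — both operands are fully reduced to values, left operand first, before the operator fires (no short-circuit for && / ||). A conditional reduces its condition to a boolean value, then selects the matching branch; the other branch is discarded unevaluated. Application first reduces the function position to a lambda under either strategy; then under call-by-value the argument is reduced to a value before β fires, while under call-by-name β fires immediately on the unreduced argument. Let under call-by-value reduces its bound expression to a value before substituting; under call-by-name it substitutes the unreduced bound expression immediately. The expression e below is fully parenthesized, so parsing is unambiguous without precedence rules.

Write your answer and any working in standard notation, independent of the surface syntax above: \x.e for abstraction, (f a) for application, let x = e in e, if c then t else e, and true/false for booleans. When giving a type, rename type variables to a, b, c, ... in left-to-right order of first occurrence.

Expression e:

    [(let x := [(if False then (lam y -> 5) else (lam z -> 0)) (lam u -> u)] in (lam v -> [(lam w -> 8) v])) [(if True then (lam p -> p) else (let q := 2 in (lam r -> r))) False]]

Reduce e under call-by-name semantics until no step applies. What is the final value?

Answer: 8

Working:
step 0: ((let x = ((if false then (\y.5) else (\z.0)) (\u.u)) in (\v.((\w.8) v))) ((if true then (\p.p) else (let q = 2 in (\r.r))) false))
step 1: [let@0] ((\v.((\w.8) v)) ((if true then (\p.p) else (let q = 2 in (\r.r))) false))
step 2: [beta@root] ((\w.8) ((if true then (\p.p) else (let q = 2 in (\r.r))) false))
step 3: [beta@root] 8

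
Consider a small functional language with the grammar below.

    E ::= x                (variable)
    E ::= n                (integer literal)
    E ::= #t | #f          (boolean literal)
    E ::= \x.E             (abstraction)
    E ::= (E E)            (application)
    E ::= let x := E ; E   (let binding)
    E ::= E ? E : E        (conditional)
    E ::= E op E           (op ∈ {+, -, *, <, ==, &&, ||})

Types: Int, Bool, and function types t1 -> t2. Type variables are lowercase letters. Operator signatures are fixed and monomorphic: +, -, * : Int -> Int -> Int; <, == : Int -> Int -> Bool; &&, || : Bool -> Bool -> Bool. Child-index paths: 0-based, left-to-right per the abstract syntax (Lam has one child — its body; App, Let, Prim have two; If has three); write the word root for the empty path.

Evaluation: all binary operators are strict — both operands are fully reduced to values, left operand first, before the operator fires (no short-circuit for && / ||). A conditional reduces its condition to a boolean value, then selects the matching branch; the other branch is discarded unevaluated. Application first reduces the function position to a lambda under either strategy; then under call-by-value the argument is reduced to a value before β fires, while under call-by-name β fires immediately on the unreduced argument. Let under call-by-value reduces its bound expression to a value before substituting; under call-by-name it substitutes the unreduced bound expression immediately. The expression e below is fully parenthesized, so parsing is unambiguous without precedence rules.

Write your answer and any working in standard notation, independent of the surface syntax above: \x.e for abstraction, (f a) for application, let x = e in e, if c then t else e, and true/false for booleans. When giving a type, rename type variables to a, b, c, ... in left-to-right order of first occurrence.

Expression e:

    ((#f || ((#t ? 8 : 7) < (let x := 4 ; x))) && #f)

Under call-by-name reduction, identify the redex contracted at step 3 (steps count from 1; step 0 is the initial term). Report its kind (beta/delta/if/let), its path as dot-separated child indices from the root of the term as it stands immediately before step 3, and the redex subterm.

Answer: delta at 0.1 : (8 < 4)

Trace:
step 0: ((false || ((if true then 8 else 7) < (let x = 4 in x))) && false)
step 1: [if@0.1.0] ((false || (8 < (let x = 4 in x))) && false)
step 2: [let@0.1.1] ((false || (8 < 4)) && false)
step 3: [delta@0.1] ((false || false) && false)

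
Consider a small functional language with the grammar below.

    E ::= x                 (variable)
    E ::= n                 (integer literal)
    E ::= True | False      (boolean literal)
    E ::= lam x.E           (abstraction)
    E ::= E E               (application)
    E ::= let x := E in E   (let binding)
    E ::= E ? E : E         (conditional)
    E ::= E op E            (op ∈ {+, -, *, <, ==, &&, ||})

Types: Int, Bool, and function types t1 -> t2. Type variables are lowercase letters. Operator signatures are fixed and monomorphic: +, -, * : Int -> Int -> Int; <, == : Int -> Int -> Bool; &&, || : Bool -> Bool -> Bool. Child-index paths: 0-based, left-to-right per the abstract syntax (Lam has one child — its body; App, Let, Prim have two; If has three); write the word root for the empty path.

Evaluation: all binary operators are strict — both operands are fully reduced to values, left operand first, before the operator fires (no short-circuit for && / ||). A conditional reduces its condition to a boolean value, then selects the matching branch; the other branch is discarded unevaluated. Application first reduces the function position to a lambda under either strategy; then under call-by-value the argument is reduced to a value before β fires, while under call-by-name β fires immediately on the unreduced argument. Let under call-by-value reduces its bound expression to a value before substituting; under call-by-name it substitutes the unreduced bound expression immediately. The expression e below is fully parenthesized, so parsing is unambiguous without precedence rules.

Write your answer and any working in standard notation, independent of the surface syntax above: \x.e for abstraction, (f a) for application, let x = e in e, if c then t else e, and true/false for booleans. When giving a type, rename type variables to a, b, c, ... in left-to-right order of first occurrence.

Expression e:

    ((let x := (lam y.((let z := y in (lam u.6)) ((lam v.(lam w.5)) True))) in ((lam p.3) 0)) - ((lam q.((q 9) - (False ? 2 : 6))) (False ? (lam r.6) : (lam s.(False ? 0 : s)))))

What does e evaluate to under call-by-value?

Answer: 0

Trace:
step 0: ((let x = (\y.((let z = y in (\u.6)) ((\v.(\w.5)) true))) in ((\p.3) 0)) - ((\q.((q 9) - (if false then 2 else 6))) (if false then (\r.6) else (\s.(if false then 0 else s)))))
step 1: [let@0] (((\p.3) 0) - ((\q.((q 9) - (if false then 2 else 6))) (if false then (\r.6) else (\s.(if false then 0 else s)))))
step 2: [beta@0] (3 - ((\q.((q 9) - (if false then 2 else 6))) (if false then (\r.6) else (\s.(if false then 0 else s)))))
step 3: [if@1.1] (3 - ((\q.((q 9) - (if false then 2 else 6))) (\s.(if false then 0 else s))))
step 4: [beta@1] (3 - (((\s.(if false then 0 else s)) 9) - (if false then 2 else 6)))
step 5: [beta@1.0] (3 - ((if false then 0 else 9) - (if false then 2 else 6)))
step 6: [if@1.0] (3 - (9 - (if false then 2 else 6)))
step 7: [if@1.1] (3 - (9 - 6))
step 8: [delta@1] (3 - 3)
step 9: [delta@root] 0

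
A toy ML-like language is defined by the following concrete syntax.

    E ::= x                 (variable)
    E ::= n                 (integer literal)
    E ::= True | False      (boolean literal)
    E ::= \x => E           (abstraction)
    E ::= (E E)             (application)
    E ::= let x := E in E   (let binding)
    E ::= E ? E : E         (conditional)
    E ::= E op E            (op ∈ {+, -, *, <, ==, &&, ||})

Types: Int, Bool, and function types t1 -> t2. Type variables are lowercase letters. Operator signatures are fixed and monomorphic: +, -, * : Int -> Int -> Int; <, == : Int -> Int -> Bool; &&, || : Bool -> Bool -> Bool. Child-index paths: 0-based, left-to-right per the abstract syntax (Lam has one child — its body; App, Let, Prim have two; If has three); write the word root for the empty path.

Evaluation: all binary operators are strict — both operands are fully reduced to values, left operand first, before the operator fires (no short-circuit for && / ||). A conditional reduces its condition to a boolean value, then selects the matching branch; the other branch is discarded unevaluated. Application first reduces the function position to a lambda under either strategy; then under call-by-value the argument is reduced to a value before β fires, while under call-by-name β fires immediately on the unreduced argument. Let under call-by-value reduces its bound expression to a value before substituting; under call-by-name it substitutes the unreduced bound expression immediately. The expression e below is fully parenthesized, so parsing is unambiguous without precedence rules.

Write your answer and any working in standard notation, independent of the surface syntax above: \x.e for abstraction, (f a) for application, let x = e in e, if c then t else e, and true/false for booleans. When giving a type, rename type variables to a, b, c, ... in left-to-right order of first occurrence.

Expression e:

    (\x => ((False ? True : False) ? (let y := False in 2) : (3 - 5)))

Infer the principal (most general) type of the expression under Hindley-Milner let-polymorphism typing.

Trace:
  unify Bool ~ Bool
  unify Bool ~ Bool
  unify Bool ~ Bool
let y : Bool
  unify Int ~ Int
  unify Int ~ Int
  unify Int ~ Int
\x._ : a -> Int

Answer: a -> Int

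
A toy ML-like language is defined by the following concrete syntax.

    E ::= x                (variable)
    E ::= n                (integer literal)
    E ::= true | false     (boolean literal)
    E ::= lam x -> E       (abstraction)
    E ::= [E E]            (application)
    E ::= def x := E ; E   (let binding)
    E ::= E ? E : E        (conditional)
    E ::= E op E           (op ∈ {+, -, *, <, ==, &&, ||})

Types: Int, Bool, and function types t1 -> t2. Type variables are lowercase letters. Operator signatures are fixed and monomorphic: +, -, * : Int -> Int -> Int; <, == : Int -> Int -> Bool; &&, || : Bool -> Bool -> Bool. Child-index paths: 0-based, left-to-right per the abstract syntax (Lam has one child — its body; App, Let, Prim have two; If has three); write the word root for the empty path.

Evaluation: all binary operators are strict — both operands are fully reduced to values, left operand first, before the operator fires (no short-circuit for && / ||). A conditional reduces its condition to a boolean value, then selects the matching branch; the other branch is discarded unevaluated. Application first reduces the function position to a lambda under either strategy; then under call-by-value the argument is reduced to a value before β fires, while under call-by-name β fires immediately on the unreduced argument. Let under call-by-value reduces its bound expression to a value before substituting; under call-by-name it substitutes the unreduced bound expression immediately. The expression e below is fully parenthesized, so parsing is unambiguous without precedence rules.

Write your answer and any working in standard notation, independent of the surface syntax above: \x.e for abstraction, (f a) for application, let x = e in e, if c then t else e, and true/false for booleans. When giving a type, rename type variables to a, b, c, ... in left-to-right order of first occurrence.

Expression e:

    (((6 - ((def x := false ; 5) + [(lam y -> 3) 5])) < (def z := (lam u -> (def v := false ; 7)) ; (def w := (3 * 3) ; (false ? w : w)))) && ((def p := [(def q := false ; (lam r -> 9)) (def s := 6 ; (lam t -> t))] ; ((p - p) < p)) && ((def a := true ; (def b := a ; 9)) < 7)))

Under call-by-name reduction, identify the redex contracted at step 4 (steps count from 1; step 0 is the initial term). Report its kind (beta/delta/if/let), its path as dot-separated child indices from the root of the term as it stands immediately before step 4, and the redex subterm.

Answer: delta at 0.0 : (6 - 8)

Derivation:
step 0: (((6 - ((let x = false in 5) + ((\y.3) 5))) < (let z = (\u.(let v = false in 7)) in (let w = (3 * 3) in (if false then w else w)))) && ((let p = ((let q = false in (\r.9)) (let s = 6 in (\t.t))) in ((p - p) < p)) && ((let a = true in (let b = a in 9)) < 7)))
step 1: [let@0.0.1.0] (((6 - (5 + ((\y.3) 5))) < (let z = (\u.(let v = false in 7)) in (let w = (3 * 3) in (if false then w else w)))) && ((let p = ((let q = false in (\r.9)) (let s = 6 in (\t.t))) in ((p - p) < p)) && ((let a = true in (let b = a in 9)) < 7)))
step 2: [beta@0.0.1.1] (((6 - (5 + 3)) < (let z = (\u.(let v = false in 7)) in (let w = (3 * 3) in (if false then w else w)))) && ((let p = ((let q = false in (\r.9)) (let s = 6 in (\t.t))) in ((p - p) < p)) && ((let a = true in (let b = a in 9)) < 7)))
step 3: [delta@0.0.1] (((6 - 8) < (let z = (\u.(let v = false in 7)) in (let w = (3 * 3) in (if false then w else w)))) && ((let p = ((let q = false in (\r.9)) (let s = 6 in (\t.t))) in ((p - p) < p)) && ((let a = true in (let b = a in 9)) < 7)))
step 4: [delta@0.0] ((-2 < (let z = (\u.(let v = false in 7)) in (let w = (3 * 3) in (if false then w else w)))) && ((let p = ((let q = false in (\r.9)) (let s = 6 in (\t.t))) in ((p - p) < p)) && ((let a = true in (let b = a in 9)) < 7)))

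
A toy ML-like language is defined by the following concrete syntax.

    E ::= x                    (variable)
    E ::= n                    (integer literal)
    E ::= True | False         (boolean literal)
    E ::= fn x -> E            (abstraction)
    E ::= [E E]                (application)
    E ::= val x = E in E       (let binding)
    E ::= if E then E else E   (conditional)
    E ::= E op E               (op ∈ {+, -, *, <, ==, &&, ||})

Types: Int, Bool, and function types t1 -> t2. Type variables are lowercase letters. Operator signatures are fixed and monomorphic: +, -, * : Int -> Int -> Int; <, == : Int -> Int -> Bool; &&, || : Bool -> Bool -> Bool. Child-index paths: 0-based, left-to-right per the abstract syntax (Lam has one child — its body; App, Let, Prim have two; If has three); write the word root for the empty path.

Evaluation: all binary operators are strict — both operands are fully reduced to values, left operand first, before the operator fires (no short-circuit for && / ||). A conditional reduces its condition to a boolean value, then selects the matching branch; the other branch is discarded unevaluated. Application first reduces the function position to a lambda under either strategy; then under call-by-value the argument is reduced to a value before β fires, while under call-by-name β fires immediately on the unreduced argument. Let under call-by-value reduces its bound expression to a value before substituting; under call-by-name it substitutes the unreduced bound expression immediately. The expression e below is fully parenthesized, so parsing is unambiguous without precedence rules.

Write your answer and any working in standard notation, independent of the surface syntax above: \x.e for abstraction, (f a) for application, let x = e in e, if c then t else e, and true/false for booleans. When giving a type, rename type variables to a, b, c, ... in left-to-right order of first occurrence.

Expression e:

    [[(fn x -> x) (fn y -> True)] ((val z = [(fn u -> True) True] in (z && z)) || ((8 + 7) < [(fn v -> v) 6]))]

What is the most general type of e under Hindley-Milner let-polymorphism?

Answer: Bool

Trace:
x : a
\x._ : a -> a
\y._ : b -> Bool
  unify a -> a ~ (b -> Bool) -> c
  unify a ~ b -> Bool
  unify b -> Bool ~ c
_ _ : b -> Bool
\u._ : d -> Bool
  unify d -> Bool ~ Bool -> e
  unify d ~ Bool
  unify Bool ~ e
_ _ : Bool
let z : Bool
z : Bool
  unify Bool ~ Bool
z : Bool
  unify Bool ~ Bool
  unify Bool ~ Bool
  unify Int ~ Int
  unify Int ~ Int
  unify Int ~ Int
v : f
\v._ : f -> f
  unify f -> f ~ Int -> g
  unify f ~ Int
  unify Int ~ g
_ _ : Int
  unify Int ~ Int
  unify Bool ~ Bool
  unify b -> Bool ~ Bool -> h
  unify b ~ Bool
  unify Bool ~ h
_ _ : Bool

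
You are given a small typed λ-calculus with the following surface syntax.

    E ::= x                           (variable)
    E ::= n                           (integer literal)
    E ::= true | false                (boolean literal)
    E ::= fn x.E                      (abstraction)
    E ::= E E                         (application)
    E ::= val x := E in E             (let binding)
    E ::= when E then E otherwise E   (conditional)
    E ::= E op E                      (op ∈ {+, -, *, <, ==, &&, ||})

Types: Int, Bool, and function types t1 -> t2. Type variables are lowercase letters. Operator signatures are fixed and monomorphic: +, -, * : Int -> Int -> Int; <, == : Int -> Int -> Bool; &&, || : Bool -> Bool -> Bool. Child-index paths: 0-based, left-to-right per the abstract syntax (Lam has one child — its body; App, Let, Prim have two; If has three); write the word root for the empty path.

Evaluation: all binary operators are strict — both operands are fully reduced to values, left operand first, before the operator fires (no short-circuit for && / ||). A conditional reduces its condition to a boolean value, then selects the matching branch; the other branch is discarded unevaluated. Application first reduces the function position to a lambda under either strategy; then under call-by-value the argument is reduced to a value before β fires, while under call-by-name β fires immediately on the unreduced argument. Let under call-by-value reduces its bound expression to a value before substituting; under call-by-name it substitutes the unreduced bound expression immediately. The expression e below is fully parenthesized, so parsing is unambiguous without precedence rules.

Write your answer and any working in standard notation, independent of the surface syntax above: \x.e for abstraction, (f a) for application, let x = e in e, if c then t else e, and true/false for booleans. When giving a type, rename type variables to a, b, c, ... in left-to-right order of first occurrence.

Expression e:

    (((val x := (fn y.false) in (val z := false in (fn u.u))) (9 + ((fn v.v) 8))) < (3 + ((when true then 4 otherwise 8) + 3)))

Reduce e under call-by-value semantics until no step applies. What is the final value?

Trace:
step 0: (((let x = (\y.false) in (let z = false in (\u.u))) (9 + ((\v.v) 8))) < (3 + ((if true then 4 else 8) + 3)))
step 1: [let@0.0] (((let z = false in (\u.u)) (9 + ((\v.v) 8))) < (3 + ((if true then 4 else 8) + 3)))
step 2: [let@0.0] (((\u.u) (9 + ((\v.v) 8))) < (3 + ((if true then 4 else 8) + 3)))
step 3: [beta@0.1.1] (((\u.u) (9 + 8)) < (3 + ((if true then 4 else 8) + 3)))
step 4: [delta@0.1] (((\u.u) 17) < (3 + ((if true then 4 else 8) + 3)))
step 5: [beta@0] (17 < (3 + ((if true then 4 else 8) + 3)))
step 6: [if@1.1.0] (17 < (3 + (4 + 3)))
step 7: [delta@1.1] (17 < (3 + 7))
step 8: [delta@1] (17 < 10)
step 9: [delta@root] false

Answer: false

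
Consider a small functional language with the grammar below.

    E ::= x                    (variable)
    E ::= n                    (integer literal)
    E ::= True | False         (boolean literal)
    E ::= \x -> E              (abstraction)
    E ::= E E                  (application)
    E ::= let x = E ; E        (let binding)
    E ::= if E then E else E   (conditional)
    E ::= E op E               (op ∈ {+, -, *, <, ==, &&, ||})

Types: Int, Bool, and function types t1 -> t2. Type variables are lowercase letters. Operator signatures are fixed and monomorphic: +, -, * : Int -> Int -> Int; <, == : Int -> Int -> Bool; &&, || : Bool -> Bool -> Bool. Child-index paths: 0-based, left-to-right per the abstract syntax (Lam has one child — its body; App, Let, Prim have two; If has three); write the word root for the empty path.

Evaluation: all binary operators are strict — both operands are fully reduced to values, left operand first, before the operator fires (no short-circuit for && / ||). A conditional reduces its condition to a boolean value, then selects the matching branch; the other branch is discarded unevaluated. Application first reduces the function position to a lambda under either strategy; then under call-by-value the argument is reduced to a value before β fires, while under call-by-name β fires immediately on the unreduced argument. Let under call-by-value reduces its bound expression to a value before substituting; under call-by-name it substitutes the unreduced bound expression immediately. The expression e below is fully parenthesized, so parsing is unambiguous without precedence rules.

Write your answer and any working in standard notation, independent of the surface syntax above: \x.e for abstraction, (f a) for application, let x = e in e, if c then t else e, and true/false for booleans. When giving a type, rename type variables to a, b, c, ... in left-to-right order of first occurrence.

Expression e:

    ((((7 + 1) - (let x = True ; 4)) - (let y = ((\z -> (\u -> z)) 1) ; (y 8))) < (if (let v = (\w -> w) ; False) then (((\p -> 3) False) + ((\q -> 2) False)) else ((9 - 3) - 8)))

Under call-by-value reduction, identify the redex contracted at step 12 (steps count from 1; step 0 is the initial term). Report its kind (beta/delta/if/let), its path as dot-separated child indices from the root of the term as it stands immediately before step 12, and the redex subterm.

Answer: delta at root : (3 < -2)

Derivation:
step 0: ((((7 + 1) - (let x = true in 4)) - (let y = ((\z.(\u.z)) 1) in (y 8))) < (if (let v = (\w.w) in false) then (((\p.3) false) + ((\q.2) false)) else ((9 - 3) - 8)))
step 1: [delta@0.0.0] (((8 - (let x = true in 4)) - (let y = ((\z.(\u.z)) 1) in (y 8))) < (if (let v = (\w.w) in false) then (((\p.3) false) + ((\q.2) false)) else ((9 - 3) - 8)))
step 2: [let@0.0.1] (((8 - 4) - (let y = ((\z.(\u.z)) 1) in (y 8))) < (if (let v = (\w.w) in false) then (((\p.3) false) + ((\q.2) false)) else ((9 - 3) - 8)))
step 3: [delta@0.0] ((4 - (let y = ((\z.(\u.z)) 1) in (y 8))) < (if (let v = (\w.w) in false) then (((\p.3) false) + ((\q.2) false)) else ((9 - 3) - 8)))
step 4: [beta@0.1.0] ((4 - (let y = (\u.1) in (y 8))) < (if (let v = (\w.w) in false) then (((\p.3) false) + ((\q.2) false)) else ((9 - 3) - 8)))
step 5: [let@0.1] ((4 - ((\u.1) 8)) < (if (let v = (\w.w) in false) then (((\p.3) false) + ((\q.2) false)) else ((9 - 3) - 8)))
step 6: [beta@0.1] ((4 - 1) < (if (let v = (\w.w) in false) then (((\p.3) false) + ((\q.2) false)) else ((9 - 3) - 8)))
step 7: [delta@0] (3 < (if (let v = (\w.w) in false) then (((\p.3) false) + ((\q.2) false)) else ((9 - 3) - 8)))
step 8: [let@1.0] (3 < (if false then (((\p.3) false) + ((\q.2) false)) else ((9 - 3) - 8)))
step 9: [if@1] (3 < ((9 - 3) - 8))
step 10: [delta@1.0] (3 < (6 - 8))
step 11: [delta@1] (3 < -2)
step 12: [delta@root] false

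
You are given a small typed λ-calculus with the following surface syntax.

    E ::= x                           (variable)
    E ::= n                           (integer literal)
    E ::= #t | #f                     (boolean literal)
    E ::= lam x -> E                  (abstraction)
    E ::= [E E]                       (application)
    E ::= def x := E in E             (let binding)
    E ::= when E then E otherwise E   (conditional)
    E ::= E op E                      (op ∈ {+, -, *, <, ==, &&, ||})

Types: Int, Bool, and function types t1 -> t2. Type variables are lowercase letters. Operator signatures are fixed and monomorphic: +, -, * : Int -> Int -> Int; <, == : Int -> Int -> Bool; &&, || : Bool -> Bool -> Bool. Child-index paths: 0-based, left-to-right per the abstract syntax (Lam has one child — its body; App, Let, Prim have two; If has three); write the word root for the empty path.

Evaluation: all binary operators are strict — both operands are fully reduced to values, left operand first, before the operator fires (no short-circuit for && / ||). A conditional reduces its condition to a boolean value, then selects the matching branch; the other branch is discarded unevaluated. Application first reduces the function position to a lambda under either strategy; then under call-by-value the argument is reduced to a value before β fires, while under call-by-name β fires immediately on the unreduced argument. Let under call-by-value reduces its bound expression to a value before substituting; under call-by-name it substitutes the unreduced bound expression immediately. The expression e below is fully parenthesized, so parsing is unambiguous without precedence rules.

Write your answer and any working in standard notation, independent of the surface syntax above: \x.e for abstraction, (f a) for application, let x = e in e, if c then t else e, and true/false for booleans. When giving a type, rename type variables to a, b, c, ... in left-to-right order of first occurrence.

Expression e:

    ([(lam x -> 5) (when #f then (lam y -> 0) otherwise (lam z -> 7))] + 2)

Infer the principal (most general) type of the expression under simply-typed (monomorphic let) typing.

Answer: Int

Trace:
\x._ : a -> Int
  unify Bool ~ Bool
\y._ : b -> Int
\z._ : c -> Int
  unify b -> Int ~ c -> Int
  unify b ~ c
  unify Int ~ Int
  unify a -> Int ~ (c -> Int) -> d
  unify a ~ c -> Int
  unify Int ~ d
_ _ : Int
  unify Int ~ Int
  unify Int ~ Int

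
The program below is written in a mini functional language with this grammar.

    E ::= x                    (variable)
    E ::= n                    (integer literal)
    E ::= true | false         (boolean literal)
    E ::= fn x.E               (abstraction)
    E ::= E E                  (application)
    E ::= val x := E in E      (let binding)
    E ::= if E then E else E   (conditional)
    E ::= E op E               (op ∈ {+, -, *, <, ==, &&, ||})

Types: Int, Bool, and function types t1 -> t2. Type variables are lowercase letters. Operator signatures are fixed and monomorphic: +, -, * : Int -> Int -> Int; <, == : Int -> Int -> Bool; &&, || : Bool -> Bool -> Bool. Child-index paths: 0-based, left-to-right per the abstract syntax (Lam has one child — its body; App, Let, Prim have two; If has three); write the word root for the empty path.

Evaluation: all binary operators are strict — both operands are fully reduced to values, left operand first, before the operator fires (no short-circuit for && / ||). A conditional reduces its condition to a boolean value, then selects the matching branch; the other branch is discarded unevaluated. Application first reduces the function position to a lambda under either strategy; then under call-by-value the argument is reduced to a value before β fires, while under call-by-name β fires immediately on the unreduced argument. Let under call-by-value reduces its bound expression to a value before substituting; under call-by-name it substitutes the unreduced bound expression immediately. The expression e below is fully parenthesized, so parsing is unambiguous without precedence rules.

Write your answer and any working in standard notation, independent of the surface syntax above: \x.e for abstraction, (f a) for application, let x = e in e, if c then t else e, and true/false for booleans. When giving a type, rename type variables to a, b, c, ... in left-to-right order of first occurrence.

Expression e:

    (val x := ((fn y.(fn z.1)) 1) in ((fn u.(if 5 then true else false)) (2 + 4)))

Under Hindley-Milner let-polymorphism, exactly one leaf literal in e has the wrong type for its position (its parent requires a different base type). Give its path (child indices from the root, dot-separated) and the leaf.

Answer: 1.0.0.0 : 5

Trace:
\z._ : b -> Int
\y._ : a -> b -> Int
  unify a -> b -> Int ~ Int -> c
  unify a ~ Int
  unify b -> Int ~ c
_ _ : b -> Int
let x : forall. b -> Int
  unify Int ~ Bool
  FAIL: mismatch Int ~ Bool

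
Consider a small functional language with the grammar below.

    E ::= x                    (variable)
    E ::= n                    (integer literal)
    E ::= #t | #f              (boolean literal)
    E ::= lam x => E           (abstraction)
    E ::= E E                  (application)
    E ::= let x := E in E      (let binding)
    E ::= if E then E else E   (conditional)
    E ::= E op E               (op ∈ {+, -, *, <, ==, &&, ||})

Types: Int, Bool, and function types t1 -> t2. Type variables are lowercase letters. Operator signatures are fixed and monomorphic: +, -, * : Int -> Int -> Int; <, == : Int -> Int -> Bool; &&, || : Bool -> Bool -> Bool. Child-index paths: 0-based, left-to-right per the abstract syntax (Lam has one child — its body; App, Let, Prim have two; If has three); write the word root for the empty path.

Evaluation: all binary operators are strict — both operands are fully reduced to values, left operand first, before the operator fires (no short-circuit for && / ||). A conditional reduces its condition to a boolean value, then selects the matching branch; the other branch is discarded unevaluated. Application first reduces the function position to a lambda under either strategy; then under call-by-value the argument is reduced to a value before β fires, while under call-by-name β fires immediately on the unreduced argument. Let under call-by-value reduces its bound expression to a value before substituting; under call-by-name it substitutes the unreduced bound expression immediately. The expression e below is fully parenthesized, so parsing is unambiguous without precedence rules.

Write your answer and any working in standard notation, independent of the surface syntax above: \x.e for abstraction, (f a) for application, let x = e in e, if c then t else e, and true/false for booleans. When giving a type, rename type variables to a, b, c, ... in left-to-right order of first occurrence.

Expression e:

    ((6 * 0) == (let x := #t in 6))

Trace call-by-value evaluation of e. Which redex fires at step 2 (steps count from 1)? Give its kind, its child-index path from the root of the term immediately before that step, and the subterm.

Derivation:
step 0: ((6 * 0) == (let x = true in 6))
step 1: [delta@0] (0 == (let x = true in 6))
step 2: [let@1] (0 == 6)

Answer: let at 1 : (let x = true in 6)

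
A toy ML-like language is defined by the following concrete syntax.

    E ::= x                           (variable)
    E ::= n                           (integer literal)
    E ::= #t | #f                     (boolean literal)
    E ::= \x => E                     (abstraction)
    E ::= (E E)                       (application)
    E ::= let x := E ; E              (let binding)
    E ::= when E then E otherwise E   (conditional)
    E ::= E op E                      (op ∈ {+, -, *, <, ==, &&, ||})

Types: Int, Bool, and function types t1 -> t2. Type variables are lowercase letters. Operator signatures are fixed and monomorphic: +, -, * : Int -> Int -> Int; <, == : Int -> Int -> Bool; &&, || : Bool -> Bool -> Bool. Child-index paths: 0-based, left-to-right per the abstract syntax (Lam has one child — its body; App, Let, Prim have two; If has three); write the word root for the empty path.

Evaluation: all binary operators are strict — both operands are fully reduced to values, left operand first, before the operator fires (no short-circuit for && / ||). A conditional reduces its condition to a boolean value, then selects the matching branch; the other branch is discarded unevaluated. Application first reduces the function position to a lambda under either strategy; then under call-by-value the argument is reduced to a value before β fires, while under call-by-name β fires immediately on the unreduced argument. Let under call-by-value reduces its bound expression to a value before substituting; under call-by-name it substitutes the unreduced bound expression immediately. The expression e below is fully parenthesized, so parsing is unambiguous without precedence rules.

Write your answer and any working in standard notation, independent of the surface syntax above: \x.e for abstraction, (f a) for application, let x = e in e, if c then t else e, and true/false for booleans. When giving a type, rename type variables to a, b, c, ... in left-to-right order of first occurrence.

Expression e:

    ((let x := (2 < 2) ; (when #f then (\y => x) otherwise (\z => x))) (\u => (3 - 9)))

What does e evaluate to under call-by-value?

Answer: false

Derivation:
step 0: ((let x = (2 < 2) in (if false then (\y.x) else (\z.x))) (\u.(3 - 9)))
step 1: [delta@0.0] ((let x = false in (if false then (\y.x) else (\z.x))) (\u.(3 - 9)))
step 2: [let@0] ((if false then (\y.false) else (\z.false)) (\u.(3 - 9)))
step 3: [if@0] ((\z.false) (\u.(3 - 9)))
step 4: [beta@root] false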